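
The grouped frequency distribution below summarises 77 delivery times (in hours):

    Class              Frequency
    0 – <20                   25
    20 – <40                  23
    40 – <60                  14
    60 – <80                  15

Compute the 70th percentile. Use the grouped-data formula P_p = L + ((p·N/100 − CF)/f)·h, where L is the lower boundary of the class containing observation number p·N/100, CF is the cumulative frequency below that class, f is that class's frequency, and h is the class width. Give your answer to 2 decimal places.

N = 77; target position k = 70/100 · 77 = 53.9.
Cumulative frequencies: 25, 48, 62, 77.
Observation 53.9 falls in the class 40 – <60.
L = 40, CF = 48, f = 14, h = 20.
P70 = 40 + ((53.9 − 48)/14)·20 = 40 + 8.42857 = 48.4286.

48.43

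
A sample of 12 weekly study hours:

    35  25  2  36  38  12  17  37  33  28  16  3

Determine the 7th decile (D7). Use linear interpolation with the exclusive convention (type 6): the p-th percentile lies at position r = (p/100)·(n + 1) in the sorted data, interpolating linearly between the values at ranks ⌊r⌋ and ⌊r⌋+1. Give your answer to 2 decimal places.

Sorted: 2, 3, 12, 16, 17, 25, 28, 33, 35, 36, 37, 38.
n = 12.
r = (70/100)·(12 + 1) = 9.1.
Rank 9 is 35 and rank 10 is 36.
Interpolate: 35 + 0.1·(36 − 35) = 35 + 0.1·1 = 35.1.

35.10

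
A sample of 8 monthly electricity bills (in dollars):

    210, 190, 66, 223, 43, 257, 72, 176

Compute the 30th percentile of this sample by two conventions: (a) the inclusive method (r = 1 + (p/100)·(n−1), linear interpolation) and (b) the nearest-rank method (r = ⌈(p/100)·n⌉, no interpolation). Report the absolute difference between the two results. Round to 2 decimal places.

10.40

Sorted: 43, 66, 72, 176, 190, 210, 223, 257.
n = 8.
(a) r = 3.1; between ranks 3 (72) and 4 (176): 82.4.
(b) the nearest-rank method: rank 3 → 72.
|82.4 − 72| = 10.4.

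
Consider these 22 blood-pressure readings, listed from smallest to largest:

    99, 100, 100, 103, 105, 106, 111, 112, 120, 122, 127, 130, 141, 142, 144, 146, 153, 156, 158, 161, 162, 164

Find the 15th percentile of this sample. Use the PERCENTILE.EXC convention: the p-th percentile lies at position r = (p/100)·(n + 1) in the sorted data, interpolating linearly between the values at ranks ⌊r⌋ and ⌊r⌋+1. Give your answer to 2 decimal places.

101.35

n = 22.
r = (15/100)·(22 + 1) = 3.45.
Rank 3 is 100 and rank 4 is 103.
Interpolate: 100 + 0.45·(103 − 100) = 100 + 0.45·3 = 101.35.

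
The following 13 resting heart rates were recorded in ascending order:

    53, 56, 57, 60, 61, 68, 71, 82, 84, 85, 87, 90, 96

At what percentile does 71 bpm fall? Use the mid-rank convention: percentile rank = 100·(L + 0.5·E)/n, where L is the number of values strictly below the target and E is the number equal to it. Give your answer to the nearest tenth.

50.0

Count below 71: L = 6; count equal: E = 1; n = 13.
Percentile rank = 100·(6 + 0.5·1)/13 = 100·6.5/13 = 50.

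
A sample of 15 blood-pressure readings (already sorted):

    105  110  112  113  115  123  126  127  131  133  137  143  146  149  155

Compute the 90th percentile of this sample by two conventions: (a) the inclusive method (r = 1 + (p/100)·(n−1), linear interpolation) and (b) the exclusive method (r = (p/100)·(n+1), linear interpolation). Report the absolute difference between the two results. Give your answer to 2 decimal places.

3.60

n = 15.
(a) r = 13.6; between ranks 13 (146) and 14 (149): 147.8.
(b) r = 14.4; between ranks 14 (149) and 15 (155): 151.4.
|147.8 − 151.4| = 3.6.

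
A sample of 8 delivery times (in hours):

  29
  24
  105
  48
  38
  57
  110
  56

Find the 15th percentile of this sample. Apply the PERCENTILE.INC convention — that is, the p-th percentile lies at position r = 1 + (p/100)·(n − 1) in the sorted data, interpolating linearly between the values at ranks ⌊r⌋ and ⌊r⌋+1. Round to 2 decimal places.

Sorted: 24, 29, 38, 48, 56, 57, 105, 110.
n = 8.
r = 1 + (15/100)·(8 − 1) = 1 + 1.05 = 2.05.
Rank 2 is 29 and rank 3 is 38.
Interpolate: 29 + 0.05·(38 − 29) = 29 + 0.05·9 = 29.45.

29.45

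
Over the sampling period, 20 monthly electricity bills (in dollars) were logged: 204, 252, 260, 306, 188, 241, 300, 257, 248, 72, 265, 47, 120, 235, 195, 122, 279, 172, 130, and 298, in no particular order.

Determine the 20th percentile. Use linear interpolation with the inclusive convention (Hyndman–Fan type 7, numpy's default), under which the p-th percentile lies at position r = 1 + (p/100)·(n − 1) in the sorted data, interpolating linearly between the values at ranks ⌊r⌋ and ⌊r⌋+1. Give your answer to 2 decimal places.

128.40

Sorted: 47, 72, 120, 122, 130, 172, 188, 195, 204, 235, 241, 248, 252, 257, 260, 265, 279, 298, 300, 306.
n = 20.
r = 1 + (20/100)·(20 − 1) = 1 + 3.8 = 4.8.
Rank 4 is 122 and rank 5 is 130.
Interpolate: 122 + 0.8·(130 − 122) = 122 + 0.8·8 = 128.4.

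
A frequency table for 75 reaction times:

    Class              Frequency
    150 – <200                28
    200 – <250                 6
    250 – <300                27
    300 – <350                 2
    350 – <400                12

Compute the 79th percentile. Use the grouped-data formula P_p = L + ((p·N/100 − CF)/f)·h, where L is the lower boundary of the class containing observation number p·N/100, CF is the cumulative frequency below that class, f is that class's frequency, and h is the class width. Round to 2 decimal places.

296.76

N = 75; target position k = 79/100 · 75 = 59.25.
Cumulative frequencies: 28, 34, 61, 63, 75.
Observation 59.25 falls in the class 250 – <300.
L = 250, CF = 34, f = 27, h = 50.
P79 = 250 + ((59.25 − 34)/27)·50 = 250 + 46.7593 = 296.759.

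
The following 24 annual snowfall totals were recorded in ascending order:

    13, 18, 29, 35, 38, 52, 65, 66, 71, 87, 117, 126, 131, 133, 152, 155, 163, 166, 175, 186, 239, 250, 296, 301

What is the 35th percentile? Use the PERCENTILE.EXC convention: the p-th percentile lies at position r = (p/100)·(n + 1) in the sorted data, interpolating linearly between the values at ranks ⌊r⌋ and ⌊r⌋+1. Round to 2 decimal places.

69.75

n = 24.
r = (35/100)·(24 + 1) = 8.75.
Rank 8 is 66 and rank 9 is 71.
Interpolate: 66 + 0.75·(71 − 66) = 66 + 0.75·5 = 69.75.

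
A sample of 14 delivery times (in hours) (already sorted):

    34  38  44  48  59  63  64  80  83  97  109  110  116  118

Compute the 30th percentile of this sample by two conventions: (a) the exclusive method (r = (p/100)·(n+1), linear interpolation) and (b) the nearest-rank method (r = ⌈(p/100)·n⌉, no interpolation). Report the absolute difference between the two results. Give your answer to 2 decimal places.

n = 14.
(a) r = 4.5; between ranks 4 (48) and 5 (59): 53.5.
(b) the nearest-rank method: rank 5 → 59.
|53.5 − 59| = 5.5.

5.50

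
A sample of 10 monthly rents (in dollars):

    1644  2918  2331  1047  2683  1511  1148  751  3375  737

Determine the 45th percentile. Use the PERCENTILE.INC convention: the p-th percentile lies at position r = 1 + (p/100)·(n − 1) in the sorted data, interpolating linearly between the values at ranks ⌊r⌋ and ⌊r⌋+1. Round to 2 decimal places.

1517.65

Sorted: 737, 751, 1047, 1148, 1511, 1644, 2331, 2683, 2918, 3375.
n = 10.
r = 1 + (45/100)·(10 − 1) = 1 + 4.05 = 5.05.
Rank 5 is 1511 and rank 6 is 1644.
Interpolate: 1511 + 0.05·(1644 − 1511) = 1511 + 0.05·133 = 1517.65.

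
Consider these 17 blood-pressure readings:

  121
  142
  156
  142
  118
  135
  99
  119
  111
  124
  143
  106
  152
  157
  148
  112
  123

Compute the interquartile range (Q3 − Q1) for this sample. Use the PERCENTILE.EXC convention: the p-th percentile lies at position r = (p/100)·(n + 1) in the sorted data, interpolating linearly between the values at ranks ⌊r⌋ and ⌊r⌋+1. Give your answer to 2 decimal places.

30.50

Sorted: 99, 106, 111, 112, 118, 119, 121, 123, 124, 135, 142, 142, 143, 148, 152, 156, 157.
n = 17.
P25: r = 4.5; ranks 4–5 are 112, 118; interpolating gives 115.
P75: r = 13.5; ranks 13–14 are 143, 148; interpolating gives 145.5.
Difference: 145.5 − 115 = 30.5.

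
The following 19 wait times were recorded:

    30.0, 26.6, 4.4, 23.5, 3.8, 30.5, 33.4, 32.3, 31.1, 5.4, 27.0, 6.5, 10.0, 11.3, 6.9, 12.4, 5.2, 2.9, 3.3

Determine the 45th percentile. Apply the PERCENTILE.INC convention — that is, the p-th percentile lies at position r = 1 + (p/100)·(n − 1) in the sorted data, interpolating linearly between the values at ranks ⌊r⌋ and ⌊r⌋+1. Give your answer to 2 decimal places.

10.13

Sorted: 2.9, 3.3, 3.8, 4.4, 5.2, 5.4, 6.5, 6.9, 10.0, 11.3, 12.4, 23.5, 26.6, 27.0, 30.0, 30.5, 31.1, 32.3, 33.4.
n = 19.
r = 1 + (45/100)·(19 − 1) = 1 + 8.1 = 9.1.
Rank 9 is 10.0 and rank 10 is 11.3.
Interpolate: 10.0 + 0.1·(11.3 − 10.0) = 10.0 + 0.1·1.3 = 10.13.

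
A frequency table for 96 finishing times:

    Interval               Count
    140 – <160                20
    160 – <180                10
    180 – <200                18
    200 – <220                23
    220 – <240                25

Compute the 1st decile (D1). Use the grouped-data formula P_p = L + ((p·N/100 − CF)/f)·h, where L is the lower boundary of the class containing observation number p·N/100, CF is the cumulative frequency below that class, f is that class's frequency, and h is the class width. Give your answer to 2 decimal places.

N = 96; target position k = 10/100 · 96 = 9.6.
Cumulative frequencies: 20, 30, 48, 71, 96.
Observation 9.6 falls in the class 140 – <160.
L = 140, CF = 0, f = 20, h = 20.
P10 = 140 + ((9.6 − 0)/20)·20 = 140 + 9.6 = 149.6.

149.60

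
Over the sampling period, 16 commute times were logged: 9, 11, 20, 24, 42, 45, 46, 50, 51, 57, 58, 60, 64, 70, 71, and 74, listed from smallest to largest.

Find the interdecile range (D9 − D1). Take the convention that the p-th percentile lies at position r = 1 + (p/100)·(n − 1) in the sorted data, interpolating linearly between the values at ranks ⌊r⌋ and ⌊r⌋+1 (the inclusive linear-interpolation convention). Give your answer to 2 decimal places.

n = 16.
P10: r = 2.5; ranks 2–3 are 11, 20; interpolating gives 15.5.
P90: r = 14.5; ranks 14–15 are 70, 71; interpolating gives 70.5.
Difference: 70.5 − 15.5 = 55.

55.00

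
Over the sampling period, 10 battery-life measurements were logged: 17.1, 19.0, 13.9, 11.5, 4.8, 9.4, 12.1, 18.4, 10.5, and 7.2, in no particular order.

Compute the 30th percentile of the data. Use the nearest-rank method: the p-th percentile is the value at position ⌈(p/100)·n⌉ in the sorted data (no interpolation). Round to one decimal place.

9.4

Sorted: 4.8, 7.2, 9.4, 10.5, 11.5, 12.1, 13.9, 17.1, 18.4, 19.0.
n = 10.
Position = ⌈30/100 · 10⌉ = ⌈3⌉ = 3.
The value at rank 3 is 9.4.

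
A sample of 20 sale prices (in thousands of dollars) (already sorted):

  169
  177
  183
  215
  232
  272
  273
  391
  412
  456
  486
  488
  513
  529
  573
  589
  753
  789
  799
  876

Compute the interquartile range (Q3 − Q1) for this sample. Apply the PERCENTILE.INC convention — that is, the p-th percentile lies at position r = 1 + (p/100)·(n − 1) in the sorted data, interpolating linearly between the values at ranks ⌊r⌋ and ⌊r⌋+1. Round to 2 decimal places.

n = 20.
P25: r = 5.75; ranks 5–6 are 232, 272; interpolating gives 262.
P75: r = 15.25; ranks 15–16 are 573, 589; interpolating gives 577.
Difference: 577 − 262 = 315.

315.00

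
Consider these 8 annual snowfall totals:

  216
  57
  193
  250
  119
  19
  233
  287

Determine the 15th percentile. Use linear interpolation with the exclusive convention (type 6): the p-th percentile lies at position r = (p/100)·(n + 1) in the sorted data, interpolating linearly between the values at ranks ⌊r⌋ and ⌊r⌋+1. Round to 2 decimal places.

32.30

Sorted: 19, 57, 119, 193, 216, 233, 250, 287.
n = 8.
r = (15/100)·(8 + 1) = 1.35.
Rank 1 is 19 and rank 2 is 57.
Interpolate: 19 + 0.35·(57 − 19) = 19 + 0.35·38 = 32.3.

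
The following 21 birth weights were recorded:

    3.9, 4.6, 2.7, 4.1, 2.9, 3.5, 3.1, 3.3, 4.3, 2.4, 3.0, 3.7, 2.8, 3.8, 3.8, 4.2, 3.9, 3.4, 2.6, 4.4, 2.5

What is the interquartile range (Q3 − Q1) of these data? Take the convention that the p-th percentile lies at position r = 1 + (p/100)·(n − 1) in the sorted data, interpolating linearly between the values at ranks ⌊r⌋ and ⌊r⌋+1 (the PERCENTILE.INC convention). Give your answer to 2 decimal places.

Sorted: 2.4, 2.5, 2.6, 2.7, 2.8, 2.9, 3.0, 3.1, 3.3, 3.4, 3.5, 3.7, 3.8, 3.8, 3.9, 3.9, 4.1, 4.2, 4.3, 4.4, 4.6.
n = 21.
P25: r = 6 (integer) → 2.9.
P75: r = 16 (integer) → 3.9.
Difference: 3.9 − 2.9 = 1.

1.00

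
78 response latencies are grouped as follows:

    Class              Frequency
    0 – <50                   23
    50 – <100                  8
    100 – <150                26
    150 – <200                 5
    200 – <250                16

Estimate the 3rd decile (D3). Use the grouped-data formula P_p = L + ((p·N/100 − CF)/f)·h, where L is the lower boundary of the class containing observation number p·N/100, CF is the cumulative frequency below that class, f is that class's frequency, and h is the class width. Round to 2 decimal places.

52.50

N = 78; target position k = 30/100 · 78 = 23.4.
Cumulative frequencies: 23, 31, 57, 62, 78.
Observation 23.4 falls in the class 50 – <100.
L = 50, CF = 23, f = 8, h = 50.
P30 = 50 + ((23.4 − 23)/8)·50 = 50 + 2.5 = 52.5.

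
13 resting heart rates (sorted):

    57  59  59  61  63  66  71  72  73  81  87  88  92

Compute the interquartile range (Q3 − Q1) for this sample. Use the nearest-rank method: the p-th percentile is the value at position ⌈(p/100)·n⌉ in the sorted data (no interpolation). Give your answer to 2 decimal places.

n = 13.
P25: rank ⌈25/100·13⌉ = 4 → 61.
P75: rank ⌈75/100·13⌉ = 10 → 81.
Difference: 81 − 61 = 20.

20.00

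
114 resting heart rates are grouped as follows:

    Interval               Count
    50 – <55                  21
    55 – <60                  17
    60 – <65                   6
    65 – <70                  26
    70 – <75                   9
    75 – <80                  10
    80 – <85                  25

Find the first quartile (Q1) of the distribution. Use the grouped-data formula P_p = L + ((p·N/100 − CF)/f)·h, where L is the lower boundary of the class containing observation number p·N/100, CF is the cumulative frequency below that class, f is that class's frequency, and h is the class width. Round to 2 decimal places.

57.21

N = 114; target position k = 25/100 · 114 = 28.5.
Cumulative frequencies: 21, 38, 44, 70, 79, 89, 114.
Observation 28.5 falls in the class 55 – <60.
L = 55, CF = 21, f = 17, h = 5.
P25 = 55 + ((28.5 − 21)/17)·5 = 55 + 2.20588 = 57.2059.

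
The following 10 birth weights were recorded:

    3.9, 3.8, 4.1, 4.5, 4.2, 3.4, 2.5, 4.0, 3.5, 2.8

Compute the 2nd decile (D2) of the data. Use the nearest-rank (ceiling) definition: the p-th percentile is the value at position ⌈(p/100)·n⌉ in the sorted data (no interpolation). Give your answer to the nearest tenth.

2.8

Sorted: 2.5, 2.8, 3.4, 3.5, 3.8, 3.9, 4.0, 4.1, 4.2, 4.5.
n = 10.
Position = ⌈20/100 · 10⌉ = ⌈2⌉ = 2.
The value at rank 2 is 2.8.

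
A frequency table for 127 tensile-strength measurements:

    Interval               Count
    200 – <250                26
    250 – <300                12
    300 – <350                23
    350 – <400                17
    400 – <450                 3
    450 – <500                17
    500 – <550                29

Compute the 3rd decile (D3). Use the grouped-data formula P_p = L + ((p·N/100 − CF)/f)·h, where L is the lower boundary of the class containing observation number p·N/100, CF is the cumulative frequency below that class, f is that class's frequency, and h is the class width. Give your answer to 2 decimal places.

N = 127; target position k = 30/100 · 127 = 38.1.
Cumulative frequencies: 26, 38, 61, 78, 81, 98, 127.
Observation 38.1 falls in the class 300 – <350.
L = 300, CF = 38, f = 23, h = 50.
P30 = 300 + ((38.1 − 38)/23)·50 = 300 + 0.217391 = 300.217.

300.22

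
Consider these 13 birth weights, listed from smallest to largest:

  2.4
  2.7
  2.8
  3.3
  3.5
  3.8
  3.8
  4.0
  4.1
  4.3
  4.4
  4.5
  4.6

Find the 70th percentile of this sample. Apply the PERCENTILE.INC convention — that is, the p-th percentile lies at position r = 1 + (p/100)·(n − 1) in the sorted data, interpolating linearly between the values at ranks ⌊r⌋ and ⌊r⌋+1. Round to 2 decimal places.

4.18

n = 13.
r = 1 + (70/100)·(13 − 1) = 1 + 8.4 = 9.4.
Rank 9 is 4.1 and rank 10 is 4.3.
Interpolate: 4.1 + 0.4·(4.3 − 4.1) = 4.1 + 0.4·0.2 = 4.18.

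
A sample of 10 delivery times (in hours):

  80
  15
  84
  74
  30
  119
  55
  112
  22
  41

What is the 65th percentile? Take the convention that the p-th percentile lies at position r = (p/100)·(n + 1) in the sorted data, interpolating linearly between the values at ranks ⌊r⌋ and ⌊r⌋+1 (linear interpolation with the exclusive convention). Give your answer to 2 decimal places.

Sorted: 15, 22, 30, 41, 55, 74, 80, 84, 112, 119.
n = 10.
r = (65/100)·(10 + 1) = 7.15.
Rank 7 is 80 and rank 8 is 84.
Interpolate: 80 + 0.15·(84 − 80) = 80 + 0.15·4 = 80.6.

80.60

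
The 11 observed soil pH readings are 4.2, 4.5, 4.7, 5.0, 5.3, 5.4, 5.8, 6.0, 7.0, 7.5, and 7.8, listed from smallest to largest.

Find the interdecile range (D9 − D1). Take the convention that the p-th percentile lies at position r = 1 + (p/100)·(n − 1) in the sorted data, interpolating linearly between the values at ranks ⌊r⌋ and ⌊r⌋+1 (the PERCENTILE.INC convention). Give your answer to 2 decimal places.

3.00

n = 11.
P10: r = 2 (integer) → 4.5.
P90: r = 10 (integer) → 7.5.
Difference: 7.5 − 4.5 = 3.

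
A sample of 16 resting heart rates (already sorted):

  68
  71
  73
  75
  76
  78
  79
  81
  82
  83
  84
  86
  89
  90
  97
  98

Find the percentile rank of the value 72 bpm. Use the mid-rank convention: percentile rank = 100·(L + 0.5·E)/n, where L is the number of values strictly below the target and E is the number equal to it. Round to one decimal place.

Count below 72: L = 2; count equal: E = 0; n = 16.
Percentile rank = 100·(2 + 0.5·0)/16 = 100·2/16 = 12.5.

12.5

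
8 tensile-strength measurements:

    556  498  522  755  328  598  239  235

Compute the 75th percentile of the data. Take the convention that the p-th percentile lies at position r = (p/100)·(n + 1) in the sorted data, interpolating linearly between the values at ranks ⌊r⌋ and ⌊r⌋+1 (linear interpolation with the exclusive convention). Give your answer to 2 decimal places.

Sorted: 235, 239, 328, 498, 522, 556, 598, 755.
n = 8.
r = (75/100)·(8 + 1) = 6.75.
Rank 6 is 556 and rank 7 is 598.
Interpolate: 556 + 0.75·(598 − 556) = 556 + 0.75·42 = 587.5.

587.50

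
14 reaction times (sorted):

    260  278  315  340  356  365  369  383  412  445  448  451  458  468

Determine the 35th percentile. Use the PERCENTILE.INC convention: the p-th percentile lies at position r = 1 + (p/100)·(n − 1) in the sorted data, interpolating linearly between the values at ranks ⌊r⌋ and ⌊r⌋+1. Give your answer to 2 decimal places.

n = 14.
r = 1 + (35/100)·(14 − 1) = 1 + 4.55 = 5.55.
Rank 5 is 356 and rank 6 is 365.
Interpolate: 356 + 0.55·(365 − 356) = 356 + 0.55·9 = 360.95.

360.95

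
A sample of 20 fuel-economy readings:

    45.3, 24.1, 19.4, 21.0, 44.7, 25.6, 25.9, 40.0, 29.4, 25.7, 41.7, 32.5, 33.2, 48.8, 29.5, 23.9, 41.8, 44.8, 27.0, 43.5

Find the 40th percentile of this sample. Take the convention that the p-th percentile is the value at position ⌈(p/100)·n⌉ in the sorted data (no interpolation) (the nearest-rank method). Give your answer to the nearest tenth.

Sorted: 19.4, 21.0, 23.9, 24.1, 25.6, 25.7, 25.9, 27.0, 29.4, 29.5, 32.5, 33.2, 40.0, 41.7, 41.8, 43.5, 44.7, 44.8, 45.3, 48.8.
n = 20.
Position = ⌈40/100 · 20⌉ = ⌈8⌉ = 8.
The value at rank 8 is 27.0.

27.0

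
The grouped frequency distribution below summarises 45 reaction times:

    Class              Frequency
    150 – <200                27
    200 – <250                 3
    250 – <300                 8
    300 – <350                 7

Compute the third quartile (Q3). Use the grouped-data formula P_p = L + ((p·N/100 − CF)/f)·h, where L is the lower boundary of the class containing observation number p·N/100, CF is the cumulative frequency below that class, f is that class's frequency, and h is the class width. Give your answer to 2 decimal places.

N = 45; target position k = 75/100 · 45 = 33.75.
Cumulative frequencies: 27, 30, 38, 45.
Observation 33.75 falls in the class 250 – <300.
L = 250, CF = 30, f = 8, h = 50.
P75 = 250 + ((33.75 − 30)/8)·50 = 250 + 23.4375 = 273.438.

273.44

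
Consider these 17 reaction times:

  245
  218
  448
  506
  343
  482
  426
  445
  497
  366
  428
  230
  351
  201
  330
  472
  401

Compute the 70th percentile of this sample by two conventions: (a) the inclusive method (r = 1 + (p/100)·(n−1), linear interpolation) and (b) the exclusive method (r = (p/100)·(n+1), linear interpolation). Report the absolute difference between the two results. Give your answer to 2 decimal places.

1.20

Sorted: 201, 218, 230, 245, 330, 343, 351, 366, 401, 426, 428, 445, 448, 472, 482, 497, 506.
n = 17.
(a) r = 12.2; between ranks 12 (445) and 13 (448): 445.6.
(b) r = 12.6; between ranks 12 (445) and 13 (448): 446.8.
|445.6 − 446.8| = 1.2.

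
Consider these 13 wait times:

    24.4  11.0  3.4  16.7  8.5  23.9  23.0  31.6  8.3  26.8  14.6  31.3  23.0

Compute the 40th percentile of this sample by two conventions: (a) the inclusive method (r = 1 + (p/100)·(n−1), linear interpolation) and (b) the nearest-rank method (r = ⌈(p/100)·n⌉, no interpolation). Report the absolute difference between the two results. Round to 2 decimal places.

Sorted: 3.4, 8.3, 8.5, 11.0, 14.6, 16.7, 23.0, 23.0, 23.9, 24.4, 26.8, 31.3, 31.6.
n = 13.
(a) r = 5.8; between ranks 5 (14.6) and 6 (16.7): 16.28.
(b) the nearest-rank method: rank 6 → 16.7.
|16.28 − 16.7| = 0.42.

0.42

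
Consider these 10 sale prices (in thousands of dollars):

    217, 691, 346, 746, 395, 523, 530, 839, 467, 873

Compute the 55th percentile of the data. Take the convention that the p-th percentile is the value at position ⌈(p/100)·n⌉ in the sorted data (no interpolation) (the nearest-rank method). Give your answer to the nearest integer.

Sorted: 217, 346, 395, 467, 523, 530, 691, 746, 839, 873.
n = 10.
Position = ⌈55/100 · 10⌉ = ⌈5.5⌉ = 6.
The value at rank 6 is 530.

530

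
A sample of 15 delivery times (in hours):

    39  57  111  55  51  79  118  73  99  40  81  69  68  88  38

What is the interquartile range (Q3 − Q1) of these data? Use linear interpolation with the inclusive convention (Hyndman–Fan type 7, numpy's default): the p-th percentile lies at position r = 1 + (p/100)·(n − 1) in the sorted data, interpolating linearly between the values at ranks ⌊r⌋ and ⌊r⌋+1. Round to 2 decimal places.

Sorted: 38, 39, 40, 51, 55, 57, 68, 69, 73, 79, 81, 88, 99, 111, 118.
n = 15.
P25: r = 4.5; ranks 4–5 are 51, 55; interpolating gives 53.
P75: r = 11.5; ranks 11–12 are 81, 88; interpolating gives 84.5.
Difference: 84.5 − 53 = 31.5.

31.50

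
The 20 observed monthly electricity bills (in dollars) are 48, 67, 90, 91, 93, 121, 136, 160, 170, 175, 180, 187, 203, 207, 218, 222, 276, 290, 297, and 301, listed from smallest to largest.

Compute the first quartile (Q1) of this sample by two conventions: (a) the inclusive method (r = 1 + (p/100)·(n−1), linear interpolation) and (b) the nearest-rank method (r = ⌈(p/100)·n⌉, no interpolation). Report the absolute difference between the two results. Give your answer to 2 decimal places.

n = 20.
(a) r = 5.75; between ranks 5 (93) and 6 (121): 114.
(b) the nearest-rank method: rank 5 → 93.
|114 − 93| = 21.

21.00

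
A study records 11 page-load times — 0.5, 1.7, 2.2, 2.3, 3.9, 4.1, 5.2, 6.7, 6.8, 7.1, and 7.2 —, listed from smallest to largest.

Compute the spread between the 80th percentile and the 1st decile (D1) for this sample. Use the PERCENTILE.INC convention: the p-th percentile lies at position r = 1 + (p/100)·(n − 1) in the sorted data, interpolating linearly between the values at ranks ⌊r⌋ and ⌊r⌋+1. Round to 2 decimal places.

n = 11.
P10: r = 2 (integer) → 1.7.
P80: r = 9 (integer) → 6.8.
Difference: 6.8 − 1.7 = 5.1.

5.10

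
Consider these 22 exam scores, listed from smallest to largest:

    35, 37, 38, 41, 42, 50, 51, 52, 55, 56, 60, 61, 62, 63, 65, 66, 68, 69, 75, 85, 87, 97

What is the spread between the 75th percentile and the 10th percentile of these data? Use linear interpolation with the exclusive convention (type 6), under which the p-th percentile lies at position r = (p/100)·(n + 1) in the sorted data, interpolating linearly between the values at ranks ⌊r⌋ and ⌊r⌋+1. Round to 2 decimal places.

n = 22.
P10: r = 2.3; ranks 2–3 are 37, 38; interpolating gives 37.3.
P75: r = 17.25; ranks 17–18 are 68, 69; interpolating gives 68.25.
Difference: 68.25 − 37.3 = 30.95.

30.95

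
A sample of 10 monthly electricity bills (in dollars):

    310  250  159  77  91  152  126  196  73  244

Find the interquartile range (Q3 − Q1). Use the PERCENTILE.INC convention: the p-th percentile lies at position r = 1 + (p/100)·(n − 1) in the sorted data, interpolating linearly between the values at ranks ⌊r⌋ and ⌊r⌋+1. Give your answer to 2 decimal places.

132.25

Sorted: 73, 77, 91, 126, 152, 159, 196, 244, 250, 310.
n = 10.
P25: r = 3.25; ranks 3–4 are 91, 126; interpolating gives 99.75.
P75: r = 7.75; ranks 7–8 are 196, 244; interpolating gives 232.
Difference: 232 − 99.75 = 132.25.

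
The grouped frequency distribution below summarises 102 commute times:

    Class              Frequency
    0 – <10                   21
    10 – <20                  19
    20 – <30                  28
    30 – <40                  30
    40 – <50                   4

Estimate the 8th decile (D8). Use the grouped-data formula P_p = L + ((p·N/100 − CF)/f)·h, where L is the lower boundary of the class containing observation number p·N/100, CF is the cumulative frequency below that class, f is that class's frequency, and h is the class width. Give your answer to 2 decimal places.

34.53

N = 102; target position k = 80/100 · 102 = 81.6.
Cumulative frequencies: 21, 40, 68, 98, 102.
Observation 81.6 falls in the class 30 – <40.
L = 30, CF = 68, f = 30, h = 10.
P80 = 30 + ((81.6 − 68)/30)·10 = 30 + 4.53333 = 34.5333.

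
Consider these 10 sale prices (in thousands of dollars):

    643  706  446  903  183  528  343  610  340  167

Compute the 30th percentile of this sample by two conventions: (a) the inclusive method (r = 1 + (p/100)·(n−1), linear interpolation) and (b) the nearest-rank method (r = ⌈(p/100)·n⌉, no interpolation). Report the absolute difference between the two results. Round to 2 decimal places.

Sorted: 167, 183, 340, 343, 446, 528, 610, 643, 706, 903.
n = 10.
(a) r = 3.7; between ranks 3 (340) and 4 (343): 342.1.
(b) the nearest-rank method: rank 3 → 340.
|342.1 − 340| = 2.1.

2.10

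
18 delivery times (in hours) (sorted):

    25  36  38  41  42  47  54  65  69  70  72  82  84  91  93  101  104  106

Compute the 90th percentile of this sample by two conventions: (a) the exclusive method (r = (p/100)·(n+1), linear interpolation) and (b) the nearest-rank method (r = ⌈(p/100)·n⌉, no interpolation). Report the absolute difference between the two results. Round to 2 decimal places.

0.20

n = 18.
(a) r = 17.1; between ranks 17 (104) and 18 (106): 104.2.
(b) the nearest-rank method: rank 17 → 104.
|104.2 − 104| = 0.2.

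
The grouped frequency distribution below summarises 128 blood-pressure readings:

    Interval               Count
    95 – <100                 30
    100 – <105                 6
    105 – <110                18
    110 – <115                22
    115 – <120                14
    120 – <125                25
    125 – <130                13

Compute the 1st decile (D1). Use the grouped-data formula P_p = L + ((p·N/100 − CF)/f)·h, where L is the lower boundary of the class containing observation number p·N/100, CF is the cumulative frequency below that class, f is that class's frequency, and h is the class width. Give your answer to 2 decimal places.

97.13

N = 128; target position k = 10/100 · 128 = 12.8.
Cumulative frequencies: 30, 36, 54, 76, 90, 115, 128.
Observation 12.8 falls in the class 95 – <100.
L = 95, CF = 0, f = 30, h = 5.
P10 = 95 + ((12.8 − 0)/30)·5 = 95 + 2.13333 = 97.1333.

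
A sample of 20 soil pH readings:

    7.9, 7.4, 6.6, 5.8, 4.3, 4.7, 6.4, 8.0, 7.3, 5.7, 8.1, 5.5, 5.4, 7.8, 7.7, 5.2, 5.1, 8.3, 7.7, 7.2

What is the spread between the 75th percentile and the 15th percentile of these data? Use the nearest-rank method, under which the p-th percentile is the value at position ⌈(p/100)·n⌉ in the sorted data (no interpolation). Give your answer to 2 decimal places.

2.60

Sorted: 4.3, 4.7, 5.1, 5.2, 5.4, 5.5, 5.7, 5.8, 6.4, 6.6, 7.2, 7.3, 7.4, 7.7, 7.7, 7.8, 7.9, 8.0, 8.1, 8.3.
n = 20.
P15: rank ⌈15/100·20⌉ = 3 → 5.1.
P75: rank ⌈75/100·20⌉ = 15 → 7.7.
Difference: 7.7 − 5.1 = 2.6.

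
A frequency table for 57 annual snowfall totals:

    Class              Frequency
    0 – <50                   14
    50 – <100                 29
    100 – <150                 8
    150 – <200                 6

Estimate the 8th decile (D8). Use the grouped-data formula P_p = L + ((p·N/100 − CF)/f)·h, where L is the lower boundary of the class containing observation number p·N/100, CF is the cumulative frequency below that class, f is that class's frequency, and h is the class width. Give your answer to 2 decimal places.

116.25

N = 57; target position k = 80/100 · 57 = 45.6.
Cumulative frequencies: 14, 43, 51, 57.
Observation 45.6 falls in the class 100 – <150.
L = 100, CF = 43, f = 8, h = 50.
P80 = 100 + ((45.6 − 43)/8)·50 = 100 + 16.25 = 116.25.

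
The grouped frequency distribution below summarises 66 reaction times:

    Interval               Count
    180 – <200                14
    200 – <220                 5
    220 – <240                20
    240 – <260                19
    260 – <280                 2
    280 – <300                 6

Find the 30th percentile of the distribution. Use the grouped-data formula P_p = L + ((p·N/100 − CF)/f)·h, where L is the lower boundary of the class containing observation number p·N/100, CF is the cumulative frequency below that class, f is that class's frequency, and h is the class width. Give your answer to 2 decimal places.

N = 66; target position k = 30/100 · 66 = 19.8.
Cumulative frequencies: 14, 19, 39, 58, 60, 66.
Observation 19.8 falls in the class 220 – <240.
L = 220, CF = 19, f = 20, h = 20.
P30 = 220 + ((19.8 − 19)/20)·20 = 220 + 0.8 = 220.8.

220.80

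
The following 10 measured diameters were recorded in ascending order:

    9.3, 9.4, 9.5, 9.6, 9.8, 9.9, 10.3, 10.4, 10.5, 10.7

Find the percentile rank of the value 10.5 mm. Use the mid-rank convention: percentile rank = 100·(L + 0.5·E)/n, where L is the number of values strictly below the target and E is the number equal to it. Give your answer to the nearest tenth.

85.0

Count below 10.5: L = 8; count equal: E = 1; n = 10.
Percentile rank = 100·(8 + 0.5·1)/10 = 100·8.5/10 = 85.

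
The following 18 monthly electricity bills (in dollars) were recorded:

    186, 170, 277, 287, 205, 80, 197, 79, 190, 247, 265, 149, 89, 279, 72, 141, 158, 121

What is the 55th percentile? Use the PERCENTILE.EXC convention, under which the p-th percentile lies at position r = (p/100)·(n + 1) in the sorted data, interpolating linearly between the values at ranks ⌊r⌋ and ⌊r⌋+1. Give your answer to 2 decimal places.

Sorted: 72, 79, 80, 89, 121, 141, 149, 158, 170, 186, 190, 197, 205, 247, 265, 277, 279, 287.
n = 18.
r = (55/100)·(18 + 1) = 10.45.
Rank 10 is 186 and rank 11 is 190.
Interpolate: 186 + 0.45·(190 − 186) = 186 + 0.45·4 = 187.8.

187.80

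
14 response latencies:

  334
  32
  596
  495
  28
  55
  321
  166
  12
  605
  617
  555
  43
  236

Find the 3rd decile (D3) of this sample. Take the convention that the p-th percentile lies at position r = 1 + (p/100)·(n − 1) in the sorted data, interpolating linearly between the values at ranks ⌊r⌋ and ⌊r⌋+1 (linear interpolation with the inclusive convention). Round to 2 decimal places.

Sorted: 12, 28, 32, 43, 55, 166, 236, 321, 334, 495, 555, 596, 605, 617.
n = 14.
r = 1 + (30/100)·(14 − 1) = 1 + 3.9 = 4.9.
Rank 4 is 43 and rank 5 is 55.
Interpolate: 43 + 0.9·(55 − 43) = 43 + 0.9·12 = 53.8.

53.80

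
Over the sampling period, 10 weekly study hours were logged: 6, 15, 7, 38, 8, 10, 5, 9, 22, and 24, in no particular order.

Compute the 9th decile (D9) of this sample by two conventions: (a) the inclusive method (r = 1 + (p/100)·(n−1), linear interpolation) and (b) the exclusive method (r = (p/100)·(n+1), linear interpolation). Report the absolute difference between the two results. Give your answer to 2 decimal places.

Sorted: 5, 6, 7, 8, 9, 10, 15, 22, 24, 38.
n = 10.
(a) r = 9.1; between ranks 9 (24) and 10 (38): 25.4.
(b) r = 9.9; between ranks 9 (24) and 10 (38): 36.6.
|25.4 − 36.6| = 11.2.

11.20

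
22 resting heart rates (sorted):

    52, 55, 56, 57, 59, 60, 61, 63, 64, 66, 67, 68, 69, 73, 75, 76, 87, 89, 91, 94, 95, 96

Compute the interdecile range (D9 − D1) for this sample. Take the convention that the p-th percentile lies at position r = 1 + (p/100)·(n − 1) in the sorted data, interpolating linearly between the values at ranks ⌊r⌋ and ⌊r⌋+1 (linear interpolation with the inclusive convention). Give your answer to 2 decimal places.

n = 22.
P10: r = 3.1; ranks 3–4 are 56, 57; interpolating gives 56.1.
P90: r = 19.9; ranks 19–20 are 91, 94; interpolating gives 93.7.
Difference: 93.7 − 56.1 = 37.6.

37.60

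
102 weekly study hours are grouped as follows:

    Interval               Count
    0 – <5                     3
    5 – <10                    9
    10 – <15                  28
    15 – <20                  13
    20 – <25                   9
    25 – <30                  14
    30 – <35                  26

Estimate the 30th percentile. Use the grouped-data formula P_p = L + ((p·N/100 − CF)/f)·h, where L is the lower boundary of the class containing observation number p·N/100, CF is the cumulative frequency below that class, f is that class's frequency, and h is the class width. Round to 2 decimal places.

13.32

N = 102; target position k = 30/100 · 102 = 30.6.
Cumulative frequencies: 3, 12, 40, 53, 62, 76, 102.
Observation 30.6 falls in the class 10 – <15.
L = 10, CF = 12, f = 28, h = 5.
P30 = 10 + ((30.6 − 12)/28)·5 = 10 + 3.32143 = 13.3214.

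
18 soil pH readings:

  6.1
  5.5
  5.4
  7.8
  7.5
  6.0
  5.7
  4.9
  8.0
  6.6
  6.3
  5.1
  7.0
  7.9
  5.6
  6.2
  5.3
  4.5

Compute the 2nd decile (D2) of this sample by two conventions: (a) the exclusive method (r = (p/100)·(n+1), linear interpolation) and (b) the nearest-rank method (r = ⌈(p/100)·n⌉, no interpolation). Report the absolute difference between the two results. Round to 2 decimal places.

0.04

Sorted: 4.5, 4.9, 5.1, 5.3, 5.4, 5.5, 5.6, 5.7, 6.0, 6.1, 6.2, 6.3, 6.6, 7.0, 7.5, 7.8, 7.9, 8.0.
n = 18.
(a) r = 3.8; between ranks 3 (5.1) and 4 (5.3): 5.26.
(b) the nearest-rank method: rank 4 → 5.3.
|5.26 − 5.3| = 0.04.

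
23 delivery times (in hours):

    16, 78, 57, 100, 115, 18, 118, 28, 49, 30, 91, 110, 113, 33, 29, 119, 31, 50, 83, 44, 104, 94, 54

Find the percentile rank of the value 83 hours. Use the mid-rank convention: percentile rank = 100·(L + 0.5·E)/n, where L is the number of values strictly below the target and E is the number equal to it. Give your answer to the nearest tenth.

Sorted: 16, 18, 28, 29, 30, 31, 33, 44, 49, 50, 54, 57, 78, 83, 91, 94, 100, 104, 110, 113, 115, 118, 119.
Count below 83: L = 13; count equal: E = 1; n = 23.
Percentile rank = 100·(13 + 0.5·1)/23 = 100·13.5/23 = 58.7.

58.7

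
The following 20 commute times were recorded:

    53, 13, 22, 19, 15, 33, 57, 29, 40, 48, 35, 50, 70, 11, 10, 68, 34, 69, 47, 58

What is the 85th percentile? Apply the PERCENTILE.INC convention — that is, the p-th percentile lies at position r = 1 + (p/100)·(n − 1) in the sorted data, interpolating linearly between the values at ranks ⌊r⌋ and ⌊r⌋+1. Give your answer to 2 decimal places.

Sorted: 10, 11, 13, 15, 19, 22, 29, 33, 34, 35, 40, 47, 48, 50, 53, 57, 58, 68, 69, 70.
n = 20.
r = 1 + (85/100)·(20 − 1) = 1 + 16.15 = 17.15.
Rank 17 is 58 and rank 18 is 68.
Interpolate: 58 + 0.15·(68 − 58) = 58 + 0.15·10 = 59.5.

59.50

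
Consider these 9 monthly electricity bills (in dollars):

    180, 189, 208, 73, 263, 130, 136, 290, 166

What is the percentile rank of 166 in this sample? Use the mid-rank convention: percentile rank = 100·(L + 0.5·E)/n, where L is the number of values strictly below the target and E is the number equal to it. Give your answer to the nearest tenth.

Sorted: 73, 130, 136, 166, 180, 189, 208, 263, 290.
Count below 166: L = 3; count equal: E = 1; n = 9.
Percentile rank = 100·(3 + 0.5·1)/9 = 100·3.5/9 = 38.89.

38.9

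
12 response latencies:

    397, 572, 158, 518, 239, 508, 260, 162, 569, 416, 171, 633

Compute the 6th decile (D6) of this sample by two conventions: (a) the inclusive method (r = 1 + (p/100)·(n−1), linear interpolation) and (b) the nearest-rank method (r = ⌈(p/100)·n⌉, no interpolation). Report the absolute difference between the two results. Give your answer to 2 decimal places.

36.80

Sorted: 158, 162, 171, 239, 260, 397, 416, 508, 518, 569, 572, 633.
n = 12.
(a) r = 7.6; between ranks 7 (416) and 8 (508): 471.2.
(b) the nearest-rank method: rank 8 → 508.
|471.2 − 508| = 36.8.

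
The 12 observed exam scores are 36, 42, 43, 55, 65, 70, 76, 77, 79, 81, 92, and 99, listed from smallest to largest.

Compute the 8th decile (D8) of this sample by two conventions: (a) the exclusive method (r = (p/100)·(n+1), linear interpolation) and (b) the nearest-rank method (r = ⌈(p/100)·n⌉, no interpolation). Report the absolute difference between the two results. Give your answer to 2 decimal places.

n = 12.
(a) r = 10.4; between ranks 10 (81) and 11 (92): 85.4.
(b) the nearest-rank method: rank 10 → 81.
|85.4 − 81| = 4.4.

4.40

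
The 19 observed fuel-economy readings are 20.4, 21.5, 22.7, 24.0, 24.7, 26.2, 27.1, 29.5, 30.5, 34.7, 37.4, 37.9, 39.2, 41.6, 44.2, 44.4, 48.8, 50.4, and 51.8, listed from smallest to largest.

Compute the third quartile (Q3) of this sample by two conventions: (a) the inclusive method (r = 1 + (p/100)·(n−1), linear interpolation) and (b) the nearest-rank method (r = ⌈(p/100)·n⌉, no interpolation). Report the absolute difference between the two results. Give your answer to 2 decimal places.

1.30

n = 19.
(a) r = 14.5; between ranks 14 (41.6) and 15 (44.2): 42.9.
(b) the nearest-rank method: rank 15 → 44.2.
|42.9 − 44.2| = 1.3.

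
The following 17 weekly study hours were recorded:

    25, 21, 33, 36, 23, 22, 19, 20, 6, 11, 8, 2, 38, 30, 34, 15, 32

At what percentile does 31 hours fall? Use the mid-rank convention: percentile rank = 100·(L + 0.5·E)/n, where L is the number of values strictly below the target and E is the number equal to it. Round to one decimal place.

70.6

Sorted: 2, 6, 8, 11, 15, 19, 20, 21, 22, 23, 25, 30, 32, 33, 34, 36, 38.
Count below 31: L = 12; count equal: E = 0; n = 17.
Percentile rank = 100·(12 + 0.5·0)/17 = 100·12/17 = 70.59.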